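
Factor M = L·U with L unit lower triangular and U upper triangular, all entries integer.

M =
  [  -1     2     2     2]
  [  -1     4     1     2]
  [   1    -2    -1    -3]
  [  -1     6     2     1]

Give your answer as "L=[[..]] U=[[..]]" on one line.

  row1 -= 1·row0 → [0,2,-1,0]
  row2 -= -1·row0 → [0,0,1,-1]
  row3 -= 1·row0 → [0,4,0,-1]
  row2 -= 0·row1 → [0,0,1,-1]
  row3 -= 2·row1 → [0,0,2,-1]
  row3 -= 2·row2 → [0,0,0,1]

L=[[1,0,0,0],[1,1,0,0],[-1,0,1,0],[1,2,2,1]] U=[[-1,2,2,2],[0,2,-1,0],[0,0,1,-1],[0,0,0,1]]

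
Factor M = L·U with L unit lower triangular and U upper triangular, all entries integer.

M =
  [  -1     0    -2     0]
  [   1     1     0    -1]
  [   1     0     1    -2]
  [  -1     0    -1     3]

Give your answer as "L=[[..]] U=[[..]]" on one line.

  row1 -= -1·row0 → [0,1,-2,-1]
  row2 -= -1·row0 → [0,0,-1,-2]
  row3 -= 1·row0 → [0,0,1,3]
  row2 -= 0·row1 → [0,0,-1,-2]
  row3 -= 0·row1 → [0,0,1,3]
  row3 -= -1·row2 → [0,0,0,1]

L=[[1,0,0,0],[-1,1,0,0],[-1,0,1,0],[1,0,-1,1]] U=[[-1,0,-2,0],[0,1,-2,-1],[0,0,-1,-2],[0,0,0,1]]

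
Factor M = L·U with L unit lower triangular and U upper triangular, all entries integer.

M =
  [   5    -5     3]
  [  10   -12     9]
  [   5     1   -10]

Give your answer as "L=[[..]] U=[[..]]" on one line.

L=[[1,0,0],[2,1,0],[1,-3,1]] U=[[5,-5,3],[0,-2,3],[0,0,-4]]

  row1 -= 2·row0 → [0,-2,3]
  row2 -= 1·row0 → [0,6,-13]
  row2 -= -3·row1 → [0,0,-4]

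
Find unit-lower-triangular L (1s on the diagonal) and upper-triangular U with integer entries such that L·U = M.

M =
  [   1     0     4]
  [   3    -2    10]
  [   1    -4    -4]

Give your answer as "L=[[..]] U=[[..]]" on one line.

  row1 -= 3·row0 → [0,-2,-2]
  row2 -= 1·row0 → [0,-4,-8]
  row2 -= 2·row1 → [0,0,-4]

L=[[1,0,0],[3,1,0],[1,2,1]] U=[[1,0,4],[0,-2,-2],[0,0,-4]]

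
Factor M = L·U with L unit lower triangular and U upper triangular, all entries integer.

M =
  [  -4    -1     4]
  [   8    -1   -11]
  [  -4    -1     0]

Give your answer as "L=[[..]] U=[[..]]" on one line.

  R1 -= -2·R0 → [0,-3,-3]
  R2 -= 1·R0 → [0,0,-4]
  R2 -= 0·R1 → [0,0,-4]

L=[[1,0,0],[-2,1,0],[1,0,1]] U=[[-4,-1,4],[0,-3,-3],[0,0,-4]]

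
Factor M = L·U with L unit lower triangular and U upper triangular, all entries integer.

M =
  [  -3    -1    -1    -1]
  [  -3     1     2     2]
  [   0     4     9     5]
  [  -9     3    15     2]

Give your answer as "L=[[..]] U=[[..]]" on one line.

  R1 -= 1·R0 → [0,2,3,3]
  R2 -= 0·R0 → [0,4,9,5]
  R3 -= 3·R0 → [0,6,18,5]
  R2 -= 2·R1 → [0,0,3,-1]
  R3 -= 3·R1 → [0,0,9,-4]
  R3 -= 3·R2 → [0,0,0,-1]

L=[[1,0,0,0],[1,1,0,0],[0,2,1,0],[3,3,3,1]] U=[[-3,-1,-1,-1],[0,2,3,3],[0,0,3,-1],[0,0,0,-1]]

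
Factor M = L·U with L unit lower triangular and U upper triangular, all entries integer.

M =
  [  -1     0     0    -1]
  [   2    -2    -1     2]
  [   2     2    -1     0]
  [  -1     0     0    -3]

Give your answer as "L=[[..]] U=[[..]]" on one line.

L=[[1,0,0,0],[-2,1,0,0],[-2,-1,1,0],[1,0,0,1]] U=[[-1,0,0,-1],[0,-2,-1,0],[0,0,-2,-2],[0,0,0,-2]]

  r1 -= -2·r0 → [0,-2,-1,0]
  r2 -= -2·r0 → [0,2,-1,-2]
  r3 -= 1·r0 → [0,0,0,-2]
  r2 -= -1·r1 → [0,0,-2,-2]
  r3 -= 0·r1 → [0,0,0,-2]
  r3 -= 0·r2 → [0,0,0,-2]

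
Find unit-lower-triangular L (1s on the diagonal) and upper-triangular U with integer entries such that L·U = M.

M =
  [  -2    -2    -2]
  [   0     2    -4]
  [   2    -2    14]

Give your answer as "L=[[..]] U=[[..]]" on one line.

L=[[1,0,0],[0,1,0],[-1,-2,1]] U=[[-2,-2,-2],[0,2,-4],[0,0,4]]

  r1 -= 0·r0 → [0,2,-4]
  r2 -= -1·r0 → [0,-4,12]
  r2 -= -2·r1 → [0,0,4]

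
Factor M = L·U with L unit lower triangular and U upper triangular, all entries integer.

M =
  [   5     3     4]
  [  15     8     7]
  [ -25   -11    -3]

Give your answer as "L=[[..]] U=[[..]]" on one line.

  r1 -= 3·r0 → [0,-1,-5]
  r2 -= -5·r0 → [0,4,17]
  r2 -= -4·r1 → [0,0,-3]

L=[[1,0,0],[3,1,0],[-5,-4,1]] U=[[5,3,4],[0,-1,-5],[0,0,-3]]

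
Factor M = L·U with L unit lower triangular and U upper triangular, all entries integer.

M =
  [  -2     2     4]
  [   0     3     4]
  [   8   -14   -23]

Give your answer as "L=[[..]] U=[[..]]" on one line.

  r1 -= 0·r0 → [0,3,4]
  r2 -= -4·r0 → [0,-6,-7]
  r2 -= -2·r1 → [0,0,1]

L=[[1,0,0],[0,1,0],[-4,-2,1]] U=[[-2,2,4],[0,3,4],[0,0,1]]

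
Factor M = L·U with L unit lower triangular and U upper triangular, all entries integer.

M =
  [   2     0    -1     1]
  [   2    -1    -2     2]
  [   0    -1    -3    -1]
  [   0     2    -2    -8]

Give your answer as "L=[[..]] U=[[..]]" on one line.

L=[[1,0,0,0],[1,1,0,0],[0,1,1,0],[0,-2,2,1]] U=[[2,0,-1,1],[0,-1,-1,1],[0,0,-2,-2],[0,0,0,-2]]

  R1 -= 1·R0 → [0,-1,-1,1]
  R2 -= 0·R0 → [0,-1,-3,-1]
  R3 -= 0·R0 → [0,2,-2,-8]
  R2 -= 1·R1 → [0,0,-2,-2]
  R3 -= -2·R1 → [0,0,-4,-6]
  R3 -= 2·R2 → [0,0,0,-2]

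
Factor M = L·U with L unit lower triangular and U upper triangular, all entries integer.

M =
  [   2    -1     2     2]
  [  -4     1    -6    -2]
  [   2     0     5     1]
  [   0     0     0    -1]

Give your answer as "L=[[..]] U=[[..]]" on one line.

  row1 -= -2·row0 → [0,-1,-2,2]
  row2 -= 1·row0 → [0,1,3,-1]
  row3 -= 0·row0 → [0,0,0,-1]
  row2 -= -1·row1 → [0,0,1,1]
  row3 -= 0·row1 → [0,0,0,-1]
  row3 -= 0·row2 → [0,0,0,-1]

L=[[1,0,0,0],[-2,1,0,0],[1,-1,1,0],[0,0,0,1]] U=[[2,-1,2,2],[0,-1,-2,2],[0,0,1,1],[0,0,0,-1]]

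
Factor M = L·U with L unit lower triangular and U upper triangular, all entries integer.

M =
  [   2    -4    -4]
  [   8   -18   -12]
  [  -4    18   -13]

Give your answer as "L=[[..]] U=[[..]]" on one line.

L=[[1,0,0],[4,1,0],[-2,-5,1]] U=[[2,-4,-4],[0,-2,4],[0,0,-1]]

  row1 -= 4·row0 → [0,-2,4]
  row2 -= -2·row0 → [0,10,-21]
  row2 -= -5·row1 → [0,0,-1]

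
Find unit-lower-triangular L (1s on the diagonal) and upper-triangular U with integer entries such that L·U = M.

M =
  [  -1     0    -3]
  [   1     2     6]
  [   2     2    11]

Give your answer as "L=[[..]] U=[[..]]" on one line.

  row1 -= -1·row0 → [0,2,3]
  row2 -= -2·row0 → [0,2,5]
  row2 -= 1·row1 → [0,0,2]

L=[[1,0,0],[-1,1,0],[-2,1,1]] U=[[-1,0,-3],[0,2,3],[0,0,2]]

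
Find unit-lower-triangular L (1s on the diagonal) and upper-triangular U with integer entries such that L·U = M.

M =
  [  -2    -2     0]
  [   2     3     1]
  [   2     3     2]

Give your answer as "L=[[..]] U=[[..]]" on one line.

  row1 -= -1·row0 → [0,1,1]
  row2 -= -1·row0 → [0,1,2]
  row2 -= 1·row1 → [0,0,1]

L=[[1,0,0],[-1,1,0],[-1,1,1]] U=[[-2,-2,0],[0,1,1],[0,0,1]]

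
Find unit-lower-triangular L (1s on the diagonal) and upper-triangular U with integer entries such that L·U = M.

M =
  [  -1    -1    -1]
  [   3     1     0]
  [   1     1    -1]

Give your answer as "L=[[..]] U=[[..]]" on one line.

L=[[1,0,0],[-3,1,0],[-1,0,1]] U=[[-1,-1,-1],[0,-2,-3],[0,0,-2]]

  row1 -= -3·row0 → [0,-2,-3]
  row2 -= -1·row0 → [0,0,-2]
  row2 -= 0·row1 → [0,0,-2]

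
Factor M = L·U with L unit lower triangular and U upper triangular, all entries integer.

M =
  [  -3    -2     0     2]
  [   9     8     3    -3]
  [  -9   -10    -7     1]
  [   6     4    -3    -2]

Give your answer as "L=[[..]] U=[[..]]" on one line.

  row1 -= -3·row0 → [0,2,3,3]
  row2 -= 3·row0 → [0,-4,-7,-5]
  row3 -= -2·row0 → [0,0,-3,2]
  row2 -= -2·row1 → [0,0,-1,1]
  row3 -= 0·row1 → [0,0,-3,2]
  row3 -= 3·row2 → [0,0,0,-1]

L=[[1,0,0,0],[-3,1,0,0],[3,-2,1,0],[-2,0,3,1]] U=[[-3,-2,0,2],[0,2,3,3],[0,0,-1,1],[0,0,0,-1]]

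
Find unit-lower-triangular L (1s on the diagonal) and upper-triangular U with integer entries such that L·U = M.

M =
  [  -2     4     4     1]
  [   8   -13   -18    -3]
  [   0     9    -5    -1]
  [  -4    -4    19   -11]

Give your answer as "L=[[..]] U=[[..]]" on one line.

  r1 -= -4·r0 → [0,3,-2,1]
  r2 -= 0·r0 → [0,9,-5,-1]
  r3 -= 2·r0 → [0,-12,11,-13]
  r2 -= 3·r1 → [0,0,1,-4]
  r3 -= -4·r1 → [0,0,3,-9]
  r3 -= 3·r2 → [0,0,0,3]

L=[[1,0,0,0],[-4,1,0,0],[0,3,1,0],[2,-4,3,1]] U=[[-2,4,4,1],[0,3,-2,1],[0,0,1,-4],[0,0,0,3]]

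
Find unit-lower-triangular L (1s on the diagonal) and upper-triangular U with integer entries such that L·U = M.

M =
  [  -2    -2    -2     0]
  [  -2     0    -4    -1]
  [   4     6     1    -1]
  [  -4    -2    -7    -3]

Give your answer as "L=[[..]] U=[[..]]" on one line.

  r1 -= 1·r0 → [0,2,-2,-1]
  r2 -= -2·r0 → [0,2,-3,-1]
  r3 -= 2·r0 → [0,2,-3,-3]
  r2 -= 1·r1 → [0,0,-1,0]
  r3 -= 1·r1 → [0,0,-1,-2]
  r3 -= 1·r2 → [0,0,0,-2]

L=[[1,0,0,0],[1,1,0,0],[-2,1,1,0],[2,1,1,1]] U=[[-2,-2,-2,0],[0,2,-2,-1],[0,0,-1,0],[0,0,0,-2]]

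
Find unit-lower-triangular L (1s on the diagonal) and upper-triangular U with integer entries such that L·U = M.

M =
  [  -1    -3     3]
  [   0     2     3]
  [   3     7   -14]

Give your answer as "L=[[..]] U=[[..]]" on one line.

L=[[1,0,0],[0,1,0],[-3,-1,1]] U=[[-1,-3,3],[0,2,3],[0,0,-2]]

  R1 -= 0·R0 → [0,2,3]
  R2 -= -3·R0 → [0,-2,-5]
  R2 -= -1·R1 → [0,0,-2]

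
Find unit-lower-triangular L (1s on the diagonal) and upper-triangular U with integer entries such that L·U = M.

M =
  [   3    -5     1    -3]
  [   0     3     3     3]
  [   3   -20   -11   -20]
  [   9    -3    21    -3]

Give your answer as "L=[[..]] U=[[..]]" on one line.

  r1 -= 0·r0 → [0,3,3,3]
  r2 -= 1·r0 → [0,-15,-12,-17]
  r3 -= 3·r0 → [0,12,18,6]
  r2 -= -5·r1 → [0,0,3,-2]
  r3 -= 4·r1 → [0,0,6,-6]
  r3 -= 2·r2 → [0,0,0,-2]

L=[[1,0,0,0],[0,1,0,0],[1,-5,1,0],[3,4,2,1]] U=[[3,-5,1,-3],[0,3,3,3],[0,0,3,-2],[0,0,0,-2]]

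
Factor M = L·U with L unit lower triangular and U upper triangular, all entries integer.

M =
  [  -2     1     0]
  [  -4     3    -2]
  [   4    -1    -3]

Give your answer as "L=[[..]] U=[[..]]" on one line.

L=[[1,0,0],[2,1,0],[-2,1,1]] U=[[-2,1,0],[0,1,-2],[0,0,-1]]

  R1 -= 2·R0 → [0,1,-2]
  R2 -= -2·R0 → [0,1,-3]
  R2 -= 1·R1 → [0,0,-1]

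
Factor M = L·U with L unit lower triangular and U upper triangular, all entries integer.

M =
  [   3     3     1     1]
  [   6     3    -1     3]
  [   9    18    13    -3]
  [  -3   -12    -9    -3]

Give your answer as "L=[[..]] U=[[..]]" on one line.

L=[[1,0,0,0],[2,1,0,0],[3,-3,1,0],[-1,3,1,1]] U=[[3,3,1,1],[0,-3,-3,1],[0,0,1,-3],[0,0,0,-2]]

  r1 -= 2·r0 → [0,-3,-3,1]
  r2 -= 3·r0 → [0,9,10,-6]
  r3 -= -1·r0 → [0,-9,-8,-2]
  r2 -= -3·r1 → [0,0,1,-3]
  r3 -= 3·r1 → [0,0,1,-5]
  r3 -= 1·r2 → [0,0,0,-2]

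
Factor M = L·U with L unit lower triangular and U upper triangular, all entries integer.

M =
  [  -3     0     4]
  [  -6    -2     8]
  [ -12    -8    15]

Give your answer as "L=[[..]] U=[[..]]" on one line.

  r1 -= 2·r0 → [0,-2,0]
  r2 -= 4·r0 → [0,-8,-1]
  r2 -= 4·r1 → [0,0,-1]

L=[[1,0,0],[2,1,0],[4,4,1]] U=[[-3,0,4],[0,-2,0],[0,0,-1]]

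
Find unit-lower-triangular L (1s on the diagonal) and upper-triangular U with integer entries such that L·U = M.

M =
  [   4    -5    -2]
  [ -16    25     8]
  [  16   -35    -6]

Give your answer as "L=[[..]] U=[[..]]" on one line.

  r1 -= -4·r0 → [0,5,0]
  r2 -= 4·r0 → [0,-15,2]
  r2 -= -3·r1 → [0,0,2]

L=[[1,0,0],[-4,1,0],[4,-3,1]] U=[[4,-5,-2],[0,5,0],[0,0,2]]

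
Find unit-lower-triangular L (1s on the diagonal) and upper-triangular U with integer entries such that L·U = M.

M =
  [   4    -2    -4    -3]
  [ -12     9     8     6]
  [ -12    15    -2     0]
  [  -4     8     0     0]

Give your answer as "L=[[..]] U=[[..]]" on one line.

L=[[1,0,0,0],[-3,1,0,0],[-3,3,1,0],[-1,2,-2,1]] U=[[4,-2,-4,-3],[0,3,-4,-3],[0,0,-2,0],[0,0,0,3]]

  row1 -= -3·row0 → [0,3,-4,-3]
  row2 -= -3·row0 → [0,9,-14,-9]
  row3 -= -1·row0 → [0,6,-4,-3]
  row2 -= 3·row1 → [0,0,-2,0]
  row3 -= 2·row1 → [0,0,4,3]
  row3 -= -2·row2 → [0,0,0,3]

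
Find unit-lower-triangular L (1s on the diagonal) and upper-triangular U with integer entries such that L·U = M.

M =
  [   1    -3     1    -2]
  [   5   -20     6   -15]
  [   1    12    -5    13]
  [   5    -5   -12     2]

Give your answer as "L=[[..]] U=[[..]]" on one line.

  r1 -= 5·r0 → [0,-5,1,-5]
  r2 -= 1·r0 → [0,15,-6,15]
  r3 -= 5·r0 → [0,10,-17,12]
  r2 -= -3·r1 → [0,0,-3,0]
  r3 -= -2·r1 → [0,0,-15,2]
  r3 -= 5·r2 → [0,0,0,2]

L=[[1,0,0,0],[5,1,0,0],[1,-3,1,0],[5,-2,5,1]] U=[[1,-3,1,-2],[0,-5,1,-5],[0,0,-3,0],[0,0,0,2]]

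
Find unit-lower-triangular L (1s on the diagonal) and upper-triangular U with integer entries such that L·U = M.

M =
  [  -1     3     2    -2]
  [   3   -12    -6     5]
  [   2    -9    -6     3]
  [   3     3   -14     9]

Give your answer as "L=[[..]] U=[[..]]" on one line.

L=[[1,0,0,0],[-3,1,0,0],[-2,1,1,0],[-3,-4,4,1]] U=[[-1,3,2,-2],[0,-3,0,-1],[0,0,-2,0],[0,0,0,-1]]

  R1 -= -3·R0 → [0,-3,0,-1]
  R2 -= -2·R0 → [0,-3,-2,-1]
  R3 -= -3·R0 → [0,12,-8,3]
  R2 -= 1·R1 → [0,0,-2,0]
  R3 -= -4·R1 → [0,0,-8,-1]
  R3 -= 4·R2 → [0,0,0,-1]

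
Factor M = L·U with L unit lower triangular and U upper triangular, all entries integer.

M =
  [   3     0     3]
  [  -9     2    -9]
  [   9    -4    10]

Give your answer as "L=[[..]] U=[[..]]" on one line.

L=[[1,0,0],[-3,1,0],[3,-2,1]] U=[[3,0,3],[0,2,0],[0,0,1]]

  r1 -= -3·r0 → [0,2,0]
  r2 -= 3·r0 → [0,-4,1]
  r2 -= -2·r1 → [0,0,1]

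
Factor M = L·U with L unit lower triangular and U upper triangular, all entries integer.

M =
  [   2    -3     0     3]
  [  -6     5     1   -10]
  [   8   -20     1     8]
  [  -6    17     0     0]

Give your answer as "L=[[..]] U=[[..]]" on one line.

L=[[1,0,0,0],[-3,1,0,0],[4,2,1,0],[-3,-2,-2,1]] U=[[2,-3,0,3],[0,-4,1,-1],[0,0,-1,-2],[0,0,0,3]]

  R1 -= -3·R0 → [0,-4,1,-1]
  R2 -= 4·R0 → [0,-8,1,-4]
  R3 -= -3·R0 → [0,8,0,9]
  R2 -= 2·R1 → [0,0,-1,-2]
  R3 -= -2·R1 → [0,0,2,7]
  R3 -= -2·R2 → [0,0,0,3]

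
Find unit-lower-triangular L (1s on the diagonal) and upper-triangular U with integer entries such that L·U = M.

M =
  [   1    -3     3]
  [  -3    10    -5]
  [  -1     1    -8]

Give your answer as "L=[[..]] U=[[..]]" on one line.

L=[[1,0,0],[-3,1,0],[-1,-2,1]] U=[[1,-3,3],[0,1,4],[0,0,3]]

  row1 -= -3·row0 → [0,1,4]
  row2 -= -1·row0 → [0,-2,-5]
  row2 -= -2·row1 → [0,0,3]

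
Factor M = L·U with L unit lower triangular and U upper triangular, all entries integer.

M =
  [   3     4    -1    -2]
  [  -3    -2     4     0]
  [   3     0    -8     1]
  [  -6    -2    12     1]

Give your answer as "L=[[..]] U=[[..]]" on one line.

  r1 -= -1·r0 → [0,2,3,-2]
  r2 -= 1·r0 → [0,-4,-7,3]
  r3 -= -2·r0 → [0,6,10,-3]
  r2 -= -2·r1 → [0,0,-1,-1]
  r3 -= 3·r1 → [0,0,1,3]
  r3 -= -1·r2 → [0,0,0,2]

L=[[1,0,0,0],[-1,1,0,0],[1,-2,1,0],[-2,3,-1,1]] U=[[3,4,-1,-2],[0,2,3,-2],[0,0,-1,-1],[0,0,0,2]]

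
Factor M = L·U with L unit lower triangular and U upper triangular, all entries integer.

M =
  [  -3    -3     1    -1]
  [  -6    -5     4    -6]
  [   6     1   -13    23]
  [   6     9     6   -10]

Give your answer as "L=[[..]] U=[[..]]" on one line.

L=[[1,0,0,0],[2,1,0,0],[-2,-5,1,0],[-2,3,-2,1]] U=[[-3,-3,1,-1],[0,1,2,-4],[0,0,-1,1],[0,0,0,2]]

  r1 -= 2·r0 → [0,1,2,-4]
  r2 -= -2·r0 → [0,-5,-11,21]
  r3 -= -2·r0 → [0,3,8,-12]
  r2 -= -5·r1 → [0,0,-1,1]
  r3 -= 3·r1 → [0,0,2,0]
  r3 -= -2·r2 → [0,0,0,2]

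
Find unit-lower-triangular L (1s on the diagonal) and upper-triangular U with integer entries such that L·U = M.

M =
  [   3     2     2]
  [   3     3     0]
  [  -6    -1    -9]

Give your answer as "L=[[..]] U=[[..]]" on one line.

L=[[1,0,0],[1,1,0],[-2,3,1]] U=[[3,2,2],[0,1,-2],[0,0,1]]

  row1 -= 1·row0 → [0,1,-2]
  row2 -= -2·row0 → [0,3,-5]
  row2 -= 3·row1 → [0,0,1]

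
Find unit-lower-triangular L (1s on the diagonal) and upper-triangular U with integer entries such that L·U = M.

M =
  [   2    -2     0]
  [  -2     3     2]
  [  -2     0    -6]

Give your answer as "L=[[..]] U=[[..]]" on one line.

  row1 -= -1·row0 → [0,1,2]
  row2 -= -1·row0 → [0,-2,-6]
  row2 -= -2·row1 → [0,0,-2]

L=[[1,0,0],[-1,1,0],[-1,-2,1]] U=[[2,-2,0],[0,1,2],[0,0,-2]]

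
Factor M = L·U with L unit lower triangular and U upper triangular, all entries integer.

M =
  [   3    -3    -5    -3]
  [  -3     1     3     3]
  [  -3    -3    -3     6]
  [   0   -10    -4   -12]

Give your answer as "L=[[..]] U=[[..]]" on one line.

L=[[1,0,0,0],[-1,1,0,0],[-1,3,1,0],[0,5,-3,1]] U=[[3,-3,-5,-3],[0,-2,-2,0],[0,0,-2,3],[0,0,0,-3]]

  R1 -= -1·R0 → [0,-2,-2,0]
  R2 -= -1·R0 → [0,-6,-8,3]
  R3 -= 0·R0 → [0,-10,-4,-12]
  R2 -= 3·R1 → [0,0,-2,3]
  R3 -= 5·R1 → [0,0,6,-12]
  R3 -= -3·R2 → [0,0,0,-3]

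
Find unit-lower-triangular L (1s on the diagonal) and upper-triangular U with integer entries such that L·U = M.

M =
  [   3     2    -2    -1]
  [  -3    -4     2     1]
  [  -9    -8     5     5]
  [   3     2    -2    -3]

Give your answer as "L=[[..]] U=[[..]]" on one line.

  R1 -= -1·R0 → [0,-2,0,0]
  R2 -= -3·R0 → [0,-2,-1,2]
  R3 -= 1·R0 → [0,0,0,-2]
  R2 -= 1·R1 → [0,0,-1,2]
  R3 -= 0·R1 → [0,0,0,-2]
  R3 -= 0·R2 → [0,0,0,-2]

L=[[1,0,0,0],[-1,1,0,0],[-3,1,1,0],[1,0,0,1]] U=[[3,2,-2,-1],[0,-2,0,0],[0,0,-1,2],[0,0,0,-2]]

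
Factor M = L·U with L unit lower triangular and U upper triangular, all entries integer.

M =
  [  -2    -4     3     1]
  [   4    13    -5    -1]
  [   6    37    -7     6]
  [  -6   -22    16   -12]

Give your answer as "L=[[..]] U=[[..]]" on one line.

  R1 -= -2·R0 → [0,5,1,1]
  R2 -= -3·R0 → [0,25,2,9]
  R3 -= 3·R0 → [0,-10,7,-15]
  R2 -= 5·R1 → [0,0,-3,4]
  R3 -= -2·R1 → [0,0,9,-13]
  R3 -= -3·R2 → [0,0,0,-1]

L=[[1,0,0,0],[-2,1,0,0],[-3,5,1,0],[3,-2,-3,1]] U=[[-2,-4,3,1],[0,5,1,1],[0,0,-3,4],[0,0,0,-1]]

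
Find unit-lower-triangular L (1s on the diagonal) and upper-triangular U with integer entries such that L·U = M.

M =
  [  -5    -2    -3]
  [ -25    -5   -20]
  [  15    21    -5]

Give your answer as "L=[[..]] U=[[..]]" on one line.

L=[[1,0,0],[5,1,0],[-3,3,1]] U=[[-5,-2,-3],[0,5,-5],[0,0,1]]

  r1 -= 5·r0 → [0,5,-5]
  r2 -= -3·r0 → [0,15,-14]
  r2 -= 3·r1 → [0,0,1]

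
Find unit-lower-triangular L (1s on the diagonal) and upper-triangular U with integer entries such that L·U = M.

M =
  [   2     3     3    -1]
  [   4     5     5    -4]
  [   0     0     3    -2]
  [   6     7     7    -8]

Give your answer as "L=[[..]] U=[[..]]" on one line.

  R1 -= 2·R0 → [0,-1,-1,-2]
  R2 -= 0·R0 → [0,0,3,-2]
  R3 -= 3·R0 → [0,-2,-2,-5]
  R2 -= 0·R1 → [0,0,3,-2]
  R3 -= 2·R1 → [0,0,0,-1]
  R3 -= 0·R2 → [0,0,0,-1]

L=[[1,0,0,0],[2,1,0,0],[0,0,1,0],[3,2,0,1]] U=[[2,3,3,-1],[0,-1,-1,-2],[0,0,3,-2],[0,0,0,-1]]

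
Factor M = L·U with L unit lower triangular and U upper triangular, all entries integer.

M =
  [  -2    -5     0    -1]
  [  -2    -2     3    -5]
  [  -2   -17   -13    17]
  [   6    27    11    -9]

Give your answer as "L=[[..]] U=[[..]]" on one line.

L=[[1,0,0,0],[1,1,0,0],[1,-4,1,0],[-3,4,1,1]] U=[[-2,-5,0,-1],[0,3,3,-4],[0,0,-1,2],[0,0,0,2]]

  r1 -= 1·r0 → [0,3,3,-4]
  r2 -= 1·r0 → [0,-12,-13,18]
  r3 -= -3·r0 → [0,12,11,-12]
  r2 -= -4·r1 → [0,0,-1,2]
  r3 -= 4·r1 → [0,0,-1,4]
  r3 -= 1·r2 → [0,0,0,2]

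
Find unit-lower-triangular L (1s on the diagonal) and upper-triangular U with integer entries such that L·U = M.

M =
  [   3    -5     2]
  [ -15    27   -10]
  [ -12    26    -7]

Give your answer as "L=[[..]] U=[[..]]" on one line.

  r1 -= -5·r0 → [0,2,0]
  r2 -= -4·r0 → [0,6,1]
  r2 -= 3·r1 → [0,0,1]

L=[[1,0,0],[-5,1,0],[-4,3,1]] U=[[3,-5,2],[0,2,0],[0,0,1]]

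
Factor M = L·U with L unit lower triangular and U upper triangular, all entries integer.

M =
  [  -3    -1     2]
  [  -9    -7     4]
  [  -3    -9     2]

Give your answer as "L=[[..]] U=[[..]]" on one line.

  row1 -= 3·row0 → [0,-4,-2]
  row2 -= 1·row0 → [0,-8,0]
  row2 -= 2·row1 → [0,0,4]

L=[[1,0,0],[3,1,0],[1,2,1]] U=[[-3,-1,2],[0,-4,-2],[0,0,4]]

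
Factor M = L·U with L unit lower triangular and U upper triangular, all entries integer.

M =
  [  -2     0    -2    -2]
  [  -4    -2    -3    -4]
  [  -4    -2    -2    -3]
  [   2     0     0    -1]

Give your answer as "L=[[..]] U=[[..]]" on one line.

  row1 -= 2·row0 → [0,-2,1,0]
  row2 -= 2·row0 → [0,-2,2,1]
  row3 -= -1·row0 → [0,0,-2,-3]
  row2 -= 1·row1 → [0,0,1,1]
  row3 -= 0·row1 → [0,0,-2,-3]
  row3 -= -2·row2 → [0,0,0,-1]

L=[[1,0,0,0],[2,1,0,0],[2,1,1,0],[-1,0,-2,1]] U=[[-2,0,-2,-2],[0,-2,1,0],[0,0,1,1],[0,0,0,-1]]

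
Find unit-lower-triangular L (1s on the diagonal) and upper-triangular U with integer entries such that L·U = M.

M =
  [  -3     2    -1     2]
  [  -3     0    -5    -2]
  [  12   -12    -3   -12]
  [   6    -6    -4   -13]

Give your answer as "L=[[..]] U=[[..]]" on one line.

L=[[1,0,0,0],[1,1,0,0],[-4,2,1,0],[-2,1,-2,1]] U=[[-3,2,-1,2],[0,-2,-4,-4],[0,0,1,4],[0,0,0,3]]

  R1 -= 1·R0 → [0,-2,-4,-4]
  R2 -= -4·R0 → [0,-4,-7,-4]
  R3 -= -2·R0 → [0,-2,-6,-9]
  R2 -= 2·R1 → [0,0,1,4]
  R3 -= 1·R1 → [0,0,-2,-5]
  R3 -= -2·R2 → [0,0,0,3]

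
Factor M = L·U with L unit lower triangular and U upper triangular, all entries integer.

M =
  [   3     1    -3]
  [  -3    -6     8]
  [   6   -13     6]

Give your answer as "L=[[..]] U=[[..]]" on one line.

  R1 -= -1·R0 → [0,-5,5]
  R2 -= 2·R0 → [0,-15,12]
  R2 -= 3·R1 → [0,0,-3]

L=[[1,0,0],[-1,1,0],[2,3,1]] U=[[3,1,-3],[0,-5,5],[0,0,-3]]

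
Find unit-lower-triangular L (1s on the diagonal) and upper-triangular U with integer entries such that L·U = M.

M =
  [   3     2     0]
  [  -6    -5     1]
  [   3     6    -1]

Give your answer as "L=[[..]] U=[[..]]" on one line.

  r1 -= -2·r0 → [0,-1,1]
  r2 -= 1·r0 → [0,4,-1]
  r2 -= -4·r1 → [0,0,3]

L=[[1,0,0],[-2,1,0],[1,-4,1]] U=[[3,2,0],[0,-1,1],[0,0,3]]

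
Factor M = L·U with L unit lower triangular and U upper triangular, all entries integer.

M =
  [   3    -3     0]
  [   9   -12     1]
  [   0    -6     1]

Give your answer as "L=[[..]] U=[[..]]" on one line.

L=[[1,0,0],[3,1,0],[0,2,1]] U=[[3,-3,0],[0,-3,1],[0,0,-1]]

  r1 -= 3·r0 → [0,-3,1]
  r2 -= 0·r0 → [0,-6,1]
  r2 -= 2·r1 → [0,0,-1]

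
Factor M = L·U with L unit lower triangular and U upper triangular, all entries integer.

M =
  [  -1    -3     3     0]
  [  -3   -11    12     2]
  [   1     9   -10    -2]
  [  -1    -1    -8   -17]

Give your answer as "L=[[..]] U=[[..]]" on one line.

L=[[1,0,0,0],[3,1,0,0],[-1,-3,1,0],[1,-1,-4,1]] U=[[-1,-3,3,0],[0,-2,3,2],[0,0,2,4],[0,0,0,1]]

  R1 -= 3·R0 → [0,-2,3,2]
  R2 -= -1·R0 → [0,6,-7,-2]
  R3 -= 1·R0 → [0,2,-11,-17]
  R2 -= -3·R1 → [0,0,2,4]
  R3 -= -1·R1 → [0,0,-8,-15]
  R3 -= -4·R2 → [0,0,0,1]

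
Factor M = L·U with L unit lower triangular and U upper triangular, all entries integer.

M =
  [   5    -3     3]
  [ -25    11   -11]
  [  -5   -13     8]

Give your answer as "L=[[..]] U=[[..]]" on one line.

  r1 -= -5·r0 → [0,-4,4]
  r2 -= -1·r0 → [0,-16,11]
  r2 -= 4·r1 → [0,0,-5]

L=[[1,0,0],[-5,1,0],[-1,4,1]] U=[[5,-3,3],[0,-4,4],[0,0,-5]]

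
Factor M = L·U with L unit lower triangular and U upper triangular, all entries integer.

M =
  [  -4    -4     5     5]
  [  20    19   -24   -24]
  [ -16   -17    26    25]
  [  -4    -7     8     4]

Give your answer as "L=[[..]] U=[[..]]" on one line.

L=[[1,0,0,0],[-5,1,0,0],[4,1,1,0],[1,3,0,1]] U=[[-4,-4,5,5],[0,-1,1,1],[0,0,5,4],[0,0,0,-4]]

  r1 -= -5·r0 → [0,-1,1,1]
  r2 -= 4·r0 → [0,-1,6,5]
  r3 -= 1·r0 → [0,-3,3,-1]
  r2 -= 1·r1 → [0,0,5,4]
  r3 -= 3·r1 → [0,0,0,-4]
  r3 -= 0·r2 → [0,0,0,-4]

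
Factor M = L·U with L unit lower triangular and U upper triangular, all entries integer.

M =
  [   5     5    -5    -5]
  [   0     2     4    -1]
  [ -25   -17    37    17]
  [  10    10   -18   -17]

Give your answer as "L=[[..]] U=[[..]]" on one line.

  R1 -= 0·R0 → [0,2,4,-1]
  R2 -= -5·R0 → [0,8,12,-8]
  R3 -= 2·R0 → [0,0,-8,-7]
  R2 -= 4·R1 → [0,0,-4,-4]
  R3 -= 0·R1 → [0,0,-8,-7]
  R3 -= 2·R2 → [0,0,0,1]

L=[[1,0,0,0],[0,1,0,0],[-5,4,1,0],[2,0,2,1]] U=[[5,5,-5,-5],[0,2,4,-1],[0,0,-4,-4],[0,0,0,1]]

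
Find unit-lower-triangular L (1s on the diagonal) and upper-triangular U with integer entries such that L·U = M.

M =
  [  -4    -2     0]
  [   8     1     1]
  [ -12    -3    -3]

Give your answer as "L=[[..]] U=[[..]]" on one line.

L=[[1,0,0],[-2,1,0],[3,-1,1]] U=[[-4,-2,0],[0,-3,1],[0,0,-2]]

  r1 -= -2·r0 → [0,-3,1]
  r2 -= 3·r0 → [0,3,-3]
  r2 -= -1·r1 → [0,0,-2]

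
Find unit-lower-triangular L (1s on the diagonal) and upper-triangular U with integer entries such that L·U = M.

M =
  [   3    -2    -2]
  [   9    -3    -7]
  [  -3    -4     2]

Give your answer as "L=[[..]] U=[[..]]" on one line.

L=[[1,0,0],[3,1,0],[-1,-2,1]] U=[[3,-2,-2],[0,3,-1],[0,0,-2]]

  R1 -= 3·R0 → [0,3,-1]
  R2 -= -1·R0 → [0,-6,0]
  R2 -= -2·R1 → [0,0,-2]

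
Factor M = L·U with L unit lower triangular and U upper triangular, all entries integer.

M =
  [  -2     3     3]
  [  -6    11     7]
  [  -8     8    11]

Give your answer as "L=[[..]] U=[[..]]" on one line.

  row1 -= 3·row0 → [0,2,-2]
  row2 -= 4·row0 → [0,-4,-1]
  row2 -= -2·row1 → [0,0,-5]

L=[[1,0,0],[3,1,0],[4,-2,1]] U=[[-2,3,3],[0,2,-2],[0,0,-5]]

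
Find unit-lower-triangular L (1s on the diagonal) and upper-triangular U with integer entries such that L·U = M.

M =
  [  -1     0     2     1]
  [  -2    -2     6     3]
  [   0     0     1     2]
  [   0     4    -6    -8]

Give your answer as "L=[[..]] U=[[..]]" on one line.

L=[[1,0,0,0],[2,1,0,0],[0,0,1,0],[0,-2,-2,1]] U=[[-1,0,2,1],[0,-2,2,1],[0,0,1,2],[0,0,0,-2]]

  row1 -= 2·row0 → [0,-2,2,1]
  row2 -= 0·row0 → [0,0,1,2]
  row3 -= 0·row0 → [0,4,-6,-8]
  row2 -= 0·row1 → [0,0,1,2]
  row3 -= -2·row1 → [0,0,-2,-6]
  row3 -= -2·row2 → [0,0,0,-2]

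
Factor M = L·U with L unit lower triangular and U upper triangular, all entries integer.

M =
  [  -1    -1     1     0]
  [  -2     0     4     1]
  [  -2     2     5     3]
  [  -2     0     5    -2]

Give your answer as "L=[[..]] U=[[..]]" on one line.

  R1 -= 2·R0 → [0,2,2,1]
  R2 -= 2·R0 → [0,4,3,3]
  R3 -= 2·R0 → [0,2,3,-2]
  R2 -= 2·R1 → [0,0,-1,1]
  R3 -= 1·R1 → [0,0,1,-3]
  R3 -= -1·R2 → [0,0,0,-2]

L=[[1,0,0,0],[2,1,0,0],[2,2,1,0],[2,1,-1,1]] U=[[-1,-1,1,0],[0,2,2,1],[0,0,-1,1],[0,0,0,-2]]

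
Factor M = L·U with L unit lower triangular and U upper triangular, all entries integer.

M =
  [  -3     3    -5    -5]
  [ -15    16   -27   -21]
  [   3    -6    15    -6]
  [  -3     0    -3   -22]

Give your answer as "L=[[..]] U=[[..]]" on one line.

  row1 -= 5·row0 → [0,1,-2,4]
  row2 -= -1·row0 → [0,-3,10,-11]
  row3 -= 1·row0 → [0,-3,2,-17]
  row2 -= -3·row1 → [0,0,4,1]
  row3 -= -3·row1 → [0,0,-4,-5]
  row3 -= -1·row2 → [0,0,0,-4]

L=[[1,0,0,0],[5,1,0,0],[-1,-3,1,0],[1,-3,-1,1]] U=[[-3,3,-5,-5],[0,1,-2,4],[0,0,4,1],[0,0,0,-4]]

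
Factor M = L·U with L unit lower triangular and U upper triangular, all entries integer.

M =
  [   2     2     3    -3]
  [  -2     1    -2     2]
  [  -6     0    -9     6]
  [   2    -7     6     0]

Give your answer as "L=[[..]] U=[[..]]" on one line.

  r1 -= -1·r0 → [0,3,1,-1]
  r2 -= -3·r0 → [0,6,0,-3]
  r3 -= 1·r0 → [0,-9,3,3]
  r2 -= 2·r1 → [0,0,-2,-1]
  r3 -= -3·r1 → [0,0,6,0]
  r3 -= -3·r2 → [0,0,0,-3]

L=[[1,0,0,0],[-1,1,0,0],[-3,2,1,0],[1,-3,-3,1]] U=[[2,2,3,-3],[0,3,1,-1],[0,0,-2,-1],[0,0,0,-3]]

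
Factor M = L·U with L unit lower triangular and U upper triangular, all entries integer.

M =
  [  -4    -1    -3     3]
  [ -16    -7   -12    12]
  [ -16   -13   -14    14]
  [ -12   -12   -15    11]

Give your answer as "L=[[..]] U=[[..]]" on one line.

  row1 -= 4·row0 → [0,-3,0,0]
  row2 -= 4·row0 → [0,-9,-2,2]
  row3 -= 3·row0 → [0,-9,-6,2]
  row2 -= 3·row1 → [0,0,-2,2]
  row3 -= 3·row1 → [0,0,-6,2]
  row3 -= 3·row2 → [0,0,0,-4]

L=[[1,0,0,0],[4,1,0,0],[4,3,1,0],[3,3,3,1]] U=[[-4,-1,-3,3],[0,-3,0,0],[0,0,-2,2],[0,0,0,-4]]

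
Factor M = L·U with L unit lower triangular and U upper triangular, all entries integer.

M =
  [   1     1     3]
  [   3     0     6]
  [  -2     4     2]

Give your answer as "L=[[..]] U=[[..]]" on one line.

L=[[1,0,0],[3,1,0],[-2,-2,1]] U=[[1,1,3],[0,-3,-3],[0,0,2]]

  R1 -= 3·R0 → [0,-3,-3]
  R2 -= -2·R0 → [0,6,8]
  R2 -= -2·R1 → [0,0,2]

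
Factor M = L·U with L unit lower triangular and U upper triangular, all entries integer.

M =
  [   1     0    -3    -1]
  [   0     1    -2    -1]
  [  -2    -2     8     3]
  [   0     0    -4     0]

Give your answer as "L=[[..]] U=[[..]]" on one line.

  r1 -= 0·r0 → [0,1,-2,-1]
  r2 -= -2·r0 → [0,-2,2,1]
  r3 -= 0·r0 → [0,0,-4,0]
  r2 -= -2·r1 → [0,0,-2,-1]
  r3 -= 0·r1 → [0,0,-4,0]
  r3 -= 2·r2 → [0,0,0,2]

L=[[1,0,0,0],[0,1,0,0],[-2,-2,1,0],[0,0,2,1]] U=[[1,0,-3,-1],[0,1,-2,-1],[0,0,-2,-1],[0,0,0,2]]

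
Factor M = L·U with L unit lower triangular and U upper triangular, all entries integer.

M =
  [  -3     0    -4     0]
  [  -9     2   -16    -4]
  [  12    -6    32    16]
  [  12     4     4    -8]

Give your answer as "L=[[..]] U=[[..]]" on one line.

  R1 -= 3·R0 → [0,2,-4,-4]
  R2 -= -4·R0 → [0,-6,16,16]
  R3 -= -4·R0 → [0,4,-12,-8]
  R2 -= -3·R1 → [0,0,4,4]
  R3 -= 2·R1 → [0,0,-4,0]
  R3 -= -1·R2 → [0,0,0,4]

L=[[1,0,0,0],[3,1,0,0],[-4,-3,1,0],[-4,2,-1,1]] U=[[-3,0,-4,0],[0,2,-4,-4],[0,0,4,4],[0,0,0,4]]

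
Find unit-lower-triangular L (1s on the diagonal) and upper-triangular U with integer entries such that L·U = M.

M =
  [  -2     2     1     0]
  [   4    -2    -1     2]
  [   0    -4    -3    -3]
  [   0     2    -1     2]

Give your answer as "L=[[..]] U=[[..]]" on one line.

  r1 -= -2·r0 → [0,2,1,2]
  r2 -= 0·r0 → [0,-4,-3,-3]
  r3 -= 0·r0 → [0,2,-1,2]
  r2 -= -2·r1 → [0,0,-1,1]
  r3 -= 1·r1 → [0,0,-2,0]
  r3 -= 2·r2 → [0,0,0,-2]

L=[[1,0,0,0],[-2,1,0,0],[0,-2,1,0],[0,1,2,1]] U=[[-2,2,1,0],[0,2,1,2],[0,0,-1,1],[0,0,0,-2]]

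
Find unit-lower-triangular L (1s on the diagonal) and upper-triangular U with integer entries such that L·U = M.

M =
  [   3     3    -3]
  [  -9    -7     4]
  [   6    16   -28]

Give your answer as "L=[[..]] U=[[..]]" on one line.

  R1 -= -3·R0 → [0,2,-5]
  R2 -= 2·R0 → [0,10,-22]
  R2 -= 5·R1 → [0,0,3]

L=[[1,0,0],[-3,1,0],[2,5,1]] U=[[3,3,-3],[0,2,-5],[0,0,3]]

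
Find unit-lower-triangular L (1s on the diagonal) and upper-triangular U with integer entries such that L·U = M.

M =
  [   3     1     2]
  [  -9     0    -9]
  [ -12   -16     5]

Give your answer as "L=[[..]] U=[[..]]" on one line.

L=[[1,0,0],[-3,1,0],[-4,-4,1]] U=[[3,1,2],[0,3,-3],[0,0,1]]

  row1 -= -3·row0 → [0,3,-3]
  row2 -= -4·row0 → [0,-12,13]
  row2 -= -4·row1 → [0,0,1]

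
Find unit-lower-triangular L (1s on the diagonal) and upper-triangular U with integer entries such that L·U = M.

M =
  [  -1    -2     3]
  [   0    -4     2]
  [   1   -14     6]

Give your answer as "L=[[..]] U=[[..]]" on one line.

L=[[1,0,0],[0,1,0],[-1,4,1]] U=[[-1,-2,3],[0,-4,2],[0,0,1]]

  row1 -= 0·row0 → [0,-4,2]
  row2 -= -1·row0 → [0,-16,9]
  row2 -= 4·row1 → [0,0,1]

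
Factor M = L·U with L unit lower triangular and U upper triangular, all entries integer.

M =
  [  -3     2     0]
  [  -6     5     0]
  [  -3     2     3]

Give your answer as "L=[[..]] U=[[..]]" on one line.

L=[[1,0,0],[2,1,0],[1,0,1]] U=[[-3,2,0],[0,1,0],[0,0,3]]

  r1 -= 2·r0 → [0,1,0]
  r2 -= 1·r0 → [0,0,3]
  r2 -= 0·r1 → [0,0,3]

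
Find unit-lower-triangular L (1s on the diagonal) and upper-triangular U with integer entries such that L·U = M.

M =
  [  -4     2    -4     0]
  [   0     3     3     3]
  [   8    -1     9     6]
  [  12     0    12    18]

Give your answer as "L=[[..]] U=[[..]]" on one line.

L=[[1,0,0,0],[0,1,0,0],[-2,1,1,0],[-3,2,3,1]] U=[[-4,2,-4,0],[0,3,3,3],[0,0,-2,3],[0,0,0,3]]

  row1 -= 0·row0 → [0,3,3,3]
  row2 -= -2·row0 → [0,3,1,6]
  row3 -= -3·row0 → [0,6,0,18]
  row2 -= 1·row1 → [0,0,-2,3]
  row3 -= 2·row1 → [0,0,-6,12]
  row3 -= 3·row2 → [0,0,0,3]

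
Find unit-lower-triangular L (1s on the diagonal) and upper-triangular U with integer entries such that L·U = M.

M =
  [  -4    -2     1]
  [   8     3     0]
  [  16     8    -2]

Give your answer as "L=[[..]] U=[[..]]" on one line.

  R1 -= -2·R0 → [0,-1,2]
  R2 -= -4·R0 → [0,0,2]
  R2 -= 0·R1 → [0,0,2]

L=[[1,0,0],[-2,1,0],[-4,0,1]] U=[[-4,-2,1],[0,-1,2],[0,0,2]]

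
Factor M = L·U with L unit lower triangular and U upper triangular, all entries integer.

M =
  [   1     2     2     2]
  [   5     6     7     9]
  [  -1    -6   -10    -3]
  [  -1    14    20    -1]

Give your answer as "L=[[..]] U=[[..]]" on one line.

L=[[1,0,0,0],[5,1,0,0],[-1,1,1,0],[-1,-4,-2,1]] U=[[1,2,2,2],[0,-4,-3,-1],[0,0,-5,0],[0,0,0,-3]]

  R1 -= 5·R0 → [0,-4,-3,-1]
  R2 -= -1·R0 → [0,-4,-8,-1]
  R3 -= -1·R0 → [0,16,22,1]
  R2 -= 1·R1 → [0,0,-5,0]
  R3 -= -4·R1 → [0,0,10,-3]
  R3 -= -2·R2 → [0,0,0,-3]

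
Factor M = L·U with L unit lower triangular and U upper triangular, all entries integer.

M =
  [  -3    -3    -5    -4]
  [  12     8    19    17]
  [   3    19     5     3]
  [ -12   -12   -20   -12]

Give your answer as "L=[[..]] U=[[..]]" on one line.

L=[[1,0,0,0],[-4,1,0,0],[-1,-4,1,0],[4,0,0,1]] U=[[-3,-3,-5,-4],[0,-4,-1,1],[0,0,-4,3],[0,0,0,4]]

  r1 -= -4·r0 → [0,-4,-1,1]
  r2 -= -1·r0 → [0,16,0,-1]
  r3 -= 4·r0 → [0,0,0,4]
  r2 -= -4·r1 → [0,0,-4,3]
  r3 -= 0·r1 → [0,0,0,4]
  r3 -= 0·r2 → [0,0,0,4]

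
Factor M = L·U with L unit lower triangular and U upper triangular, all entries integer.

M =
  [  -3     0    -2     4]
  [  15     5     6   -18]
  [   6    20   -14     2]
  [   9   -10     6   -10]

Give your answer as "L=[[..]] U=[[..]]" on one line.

  row1 -= -5·row0 → [0,5,-4,2]
  row2 -= -2·row0 → [0,20,-18,10]
  row3 -= -3·row0 → [0,-10,0,2]
  row2 -= 4·row1 → [0,0,-2,2]
  row3 -= -2·row1 → [0,0,-8,6]
  row3 -= 4·row2 → [0,0,0,-2]

L=[[1,0,0,0],[-5,1,0,0],[-2,4,1,0],[-3,-2,4,1]] U=[[-3,0,-2,4],[0,5,-4,2],[0,0,-2,2],[0,0,0,-2]]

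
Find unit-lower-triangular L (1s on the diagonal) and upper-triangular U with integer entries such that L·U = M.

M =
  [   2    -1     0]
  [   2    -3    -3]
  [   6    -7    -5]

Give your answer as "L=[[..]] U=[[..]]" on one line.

  R1 -= 1·R0 → [0,-2,-3]
  R2 -= 3·R0 → [0,-4,-5]
  R2 -= 2·R1 → [0,0,1]

L=[[1,0,0],[1,1,0],[3,2,1]] U=[[2,-1,0],[0,-2,-3],[0,0,1]]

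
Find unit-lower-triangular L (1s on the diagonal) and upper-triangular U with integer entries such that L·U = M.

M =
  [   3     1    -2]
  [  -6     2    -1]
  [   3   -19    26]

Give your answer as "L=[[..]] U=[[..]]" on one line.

  r1 -= -2·r0 → [0,4,-5]
  r2 -= 1·r0 → [0,-20,28]
  r2 -= -5·r1 → [0,0,3]

L=[[1,0,0],[-2,1,0],[1,-5,1]] U=[[3,1,-2],[0,4,-5],[0,0,3]]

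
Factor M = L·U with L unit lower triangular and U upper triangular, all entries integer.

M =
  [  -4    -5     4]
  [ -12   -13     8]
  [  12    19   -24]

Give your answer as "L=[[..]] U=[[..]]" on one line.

  r1 -= 3·r0 → [0,2,-4]
  r2 -= -3·r0 → [0,4,-12]
  r2 -= 2·r1 → [0,0,-4]

L=[[1,0,0],[3,1,0],[-3,2,1]] U=[[-4,-5,4],[0,2,-4],[0,0,-4]]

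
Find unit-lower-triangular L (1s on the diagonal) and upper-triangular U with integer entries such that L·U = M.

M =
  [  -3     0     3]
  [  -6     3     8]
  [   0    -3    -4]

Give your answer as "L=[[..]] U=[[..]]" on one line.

L=[[1,0,0],[2,1,0],[0,-1,1]] U=[[-3,0,3],[0,3,2],[0,0,-2]]

  r1 -= 2·r0 → [0,3,2]
  r2 -= 0·r0 → [0,-3,-4]
  r2 -= -1·r1 → [0,0,-2]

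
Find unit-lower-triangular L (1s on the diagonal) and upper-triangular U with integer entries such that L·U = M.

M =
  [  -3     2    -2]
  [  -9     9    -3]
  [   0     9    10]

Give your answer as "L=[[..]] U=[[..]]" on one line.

  R1 -= 3·R0 → [0,3,3]
  R2 -= 0·R0 → [0,9,10]
  R2 -= 3·R1 → [0,0,1]

L=[[1,0,0],[3,1,0],[0,3,1]] U=[[-3,2,-2],[0,3,3],[0,0,1]]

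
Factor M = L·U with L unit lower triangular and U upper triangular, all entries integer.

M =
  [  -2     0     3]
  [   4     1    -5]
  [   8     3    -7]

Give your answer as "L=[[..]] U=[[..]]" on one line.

L=[[1,0,0],[-2,1,0],[-4,3,1]] U=[[-2,0,3],[0,1,1],[0,0,2]]

  row1 -= -2·row0 → [0,1,1]
  row2 -= -4·row0 → [0,3,5]
  row2 -= 3·row1 → [0,0,2]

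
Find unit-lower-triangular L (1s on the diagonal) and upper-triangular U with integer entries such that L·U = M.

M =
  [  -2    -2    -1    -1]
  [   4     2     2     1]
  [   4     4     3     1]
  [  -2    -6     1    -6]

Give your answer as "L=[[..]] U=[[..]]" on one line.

  r1 -= -2·r0 → [0,-2,0,-1]
  r2 -= -2·r0 → [0,0,1,-1]
  r3 -= 1·r0 → [0,-4,2,-5]
  r2 -= 0·r1 → [0,0,1,-1]
  r3 -= 2·r1 → [0,0,2,-3]
  r3 -= 2·r2 → [0,0,0,-1]

L=[[1,0,0,0],[-2,1,0,0],[-2,0,1,0],[1,2,2,1]] U=[[-2,-2,-1,-1],[0,-2,0,-1],[0,0,1,-1],[0,0,0,-1]]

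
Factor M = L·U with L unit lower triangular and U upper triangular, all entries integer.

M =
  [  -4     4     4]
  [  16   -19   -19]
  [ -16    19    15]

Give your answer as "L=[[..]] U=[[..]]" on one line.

  R1 -= -4·R0 → [0,-3,-3]
  R2 -= 4·R0 → [0,3,-1]
  R2 -= -1·R1 → [0,0,-4]

L=[[1,0,0],[-4,1,0],[4,-1,1]] U=[[-4,4,4],[0,-3,-3],[0,0,-4]]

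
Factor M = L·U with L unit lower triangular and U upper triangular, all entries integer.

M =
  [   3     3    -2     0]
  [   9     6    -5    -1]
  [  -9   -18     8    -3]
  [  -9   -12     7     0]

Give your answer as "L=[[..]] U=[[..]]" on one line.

  r1 -= 3·r0 → [0,-3,1,-1]
  r2 -= -3·r0 → [0,-9,2,-3]
  r3 -= -3·r0 → [0,-3,1,0]
  r2 -= 3·r1 → [0,0,-1,0]
  r3 -= 1·r1 → [0,0,0,1]
  r3 -= 0·r2 → [0,0,0,1]

L=[[1,0,0,0],[3,1,0,0],[-3,3,1,0],[-3,1,0,1]] U=[[3,3,-2,0],[0,-3,1,-1],[0,0,-1,0],[0,0,0,1]]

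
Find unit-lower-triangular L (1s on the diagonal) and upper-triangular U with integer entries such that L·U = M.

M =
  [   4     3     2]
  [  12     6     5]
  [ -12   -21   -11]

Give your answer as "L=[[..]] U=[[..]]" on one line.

  row1 -= 3·row0 → [0,-3,-1]
  row2 -= -3·row0 → [0,-12,-5]
  row2 -= 4·row1 → [0,0,-1]

L=[[1,0,0],[3,1,0],[-3,4,1]] U=[[4,3,2],[0,-3,-1],[0,0,-1]]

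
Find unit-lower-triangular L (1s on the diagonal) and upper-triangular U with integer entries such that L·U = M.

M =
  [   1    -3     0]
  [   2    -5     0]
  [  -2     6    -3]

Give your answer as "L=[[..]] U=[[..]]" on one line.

  r1 -= 2·r0 → [0,1,0]
  r2 -= -2·r0 → [0,0,-3]
  r2 -= 0·r1 → [0,0,-3]

L=[[1,0,0],[2,1,0],[-2,0,1]] U=[[1,-3,0],[0,1,0],[0,0,-3]]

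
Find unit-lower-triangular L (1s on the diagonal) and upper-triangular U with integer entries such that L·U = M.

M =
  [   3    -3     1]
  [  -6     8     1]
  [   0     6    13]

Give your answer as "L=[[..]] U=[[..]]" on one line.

  row1 -= -2·row0 → [0,2,3]
  row2 -= 0·row0 → [0,6,13]
  row2 -= 3·row1 → [0,0,4]

L=[[1,0,0],[-2,1,0],[0,3,1]] U=[[3,-3,1],[0,2,3],[0,0,4]]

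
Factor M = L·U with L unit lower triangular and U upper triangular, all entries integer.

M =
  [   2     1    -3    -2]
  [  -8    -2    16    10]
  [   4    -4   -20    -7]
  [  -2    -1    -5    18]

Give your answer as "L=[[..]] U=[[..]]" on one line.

  r1 -= -4·r0 → [0,2,4,2]
  r2 -= 2·r0 → [0,-6,-14,-3]
  r3 -= -1·r0 → [0,0,-8,16]
  r2 -= -3·r1 → [0,0,-2,3]
  r3 -= 0·r1 → [0,0,-8,16]
  r3 -= 4·r2 → [0,0,0,4]

L=[[1,0,0,0],[-4,1,0,0],[2,-3,1,0],[-1,0,4,1]] U=[[2,1,-3,-2],[0,2,4,2],[0,0,-2,3],[0,0,0,4]]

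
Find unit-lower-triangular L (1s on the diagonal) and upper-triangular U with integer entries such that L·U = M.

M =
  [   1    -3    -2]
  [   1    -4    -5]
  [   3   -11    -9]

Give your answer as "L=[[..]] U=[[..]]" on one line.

  row1 -= 1·row0 → [0,-1,-3]
  row2 -= 3·row0 → [0,-2,-3]
  row2 -= 2·row1 → [0,0,3]

L=[[1,0,0],[1,1,0],[3,2,1]] U=[[1,-3,-2],[0,-1,-3],[0,0,3]]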